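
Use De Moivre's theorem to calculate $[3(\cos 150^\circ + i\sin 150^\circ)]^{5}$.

By De Moivre: z^n = r^n(cos(nθ) + i sin(nθ))
= 3^5(cos(5*150°) + i sin(5*150°))
= 243(cos 30° + i sin 30°)
= 243*sqrt(3)/2 + (243/2)i


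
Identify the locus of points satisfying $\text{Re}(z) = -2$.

Re(z) = x where z = x + yi; the equation x = -2 is satisfied by all points with that x-coordinate
Locus: Vertical line x = -2


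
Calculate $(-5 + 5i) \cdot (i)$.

(a1*a2 - b1*b2) + (a1*b2 + b1*a2)i
= (0 - 5) + (-5 + 0)i
= -5 - 5i


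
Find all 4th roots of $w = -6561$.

|w| = 6561, arg(w) = 180°
Root modulus = 6561^(1/4) = 9
Root arguments: θ_k = (180° + 360°k)/4 for k = 0, 1, ..., 3
Roots: 9*sqrt(2)/2 + (9*sqrt(2)/2)i, -9*sqrt(2)/2 + (9*sqrt(2)/2)i, -9*sqrt(2)/2 - (9*sqrt(2)/2)i, 9*sqrt(2)/2 - (9*sqrt(2)/2)i


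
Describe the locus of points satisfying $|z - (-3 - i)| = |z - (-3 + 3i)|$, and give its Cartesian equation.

|z - z1| = |z - z2| means z is equidistant from z1 and z2,
i.e. the perpendicular bisector of the segment from (-3, -1) to (-3, 3) (midpoint (-3, 1)).
With z = x + yi, square both sides:
(x - (-3))^2 + (y - (-1))^2 = (x - (-3))^2 + (y - 3)^2
The x^2 and y^2 terms cancel: 0x + 8y = 18 - 10 = 8
Simplify: y = 1
Locus: Perpendicular bisector of the segment from (-3, -1) to (-3, 3): the line y = 1


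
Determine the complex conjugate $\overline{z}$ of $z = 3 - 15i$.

If z = a + bi, then conjugate(z) = a - bi
conjugate(3 - 15i) = 3 + 15i


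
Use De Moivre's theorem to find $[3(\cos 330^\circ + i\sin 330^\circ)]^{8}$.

By De Moivre: z^n = r^n(cos(nθ) + i sin(nθ))
= 3^8(cos(8*330°) + i sin(8*330°))
= 6561(cos 120° + i sin 120°)
= -6561/2 + (6561*sqrt(3)/2)i


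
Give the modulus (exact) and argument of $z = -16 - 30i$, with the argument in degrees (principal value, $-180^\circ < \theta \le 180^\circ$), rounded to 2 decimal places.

|z| = sqrt((-16)^2 + (-30)^2) = 34
arg(z) = arctan(b/a) = arctan(-30/-16) (quadrant-adjusted) = -118.07°


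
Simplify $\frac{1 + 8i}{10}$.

Divisor is real, so divide each part by 10:
= 1/10 + (4/5)i


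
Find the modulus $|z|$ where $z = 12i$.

|z| = sqrt(a^2 + b^2) = sqrt(0^2 + 12^2) = sqrt(144) = 12


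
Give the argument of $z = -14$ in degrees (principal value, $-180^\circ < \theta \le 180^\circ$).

b = 0 and a < 0, so z lies on the negative real axis: θ = 180°


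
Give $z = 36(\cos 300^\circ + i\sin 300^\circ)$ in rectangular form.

a = r cos θ = 36 * 1/2 = 18
b = r sin θ = 36 * -sqrt(3)/2 = -18*sqrt(3)
z = 18 - 18*sqrt(3)i


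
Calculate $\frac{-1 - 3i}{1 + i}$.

Multiply numerator and denominator by conjugate (1 - i):
= (-1 - 3i)(1 - i) / (1^2 + 1^2)
= (-4 - 2i) / 2
= -2 - i


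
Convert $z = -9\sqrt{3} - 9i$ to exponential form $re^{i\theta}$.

r = |z| = sqrt((-9*sqrt(3))^2 + (-9)^2) = sqrt(243 + 81) = sqrt(324) = 18
θ = arctan(b/a) = arctan(-9/-15.5885) (quadrant-adjusted) = -150° = -5π/6
z = 18e^(-i*5π/6)


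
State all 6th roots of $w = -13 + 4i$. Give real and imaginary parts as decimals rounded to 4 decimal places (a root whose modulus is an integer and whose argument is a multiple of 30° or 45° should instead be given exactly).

|w| = sqrt(185) ≈ 13.601471, arg(w) ≈ 162.897271°
Root modulus = sqrt(185)^(1/6) ≈ 1.545009
Root arguments: θ_k = (arg(w) + 360°k)/6 for k = 0, 1, ..., 5
Compute each root as (root modulus)(cos θ_k + i sin θ_k) using full-precision intermediates, then round to 4 decimal places.
Roots: 1.3748 + 0.7050i, 0.0768 + 1.5431i, -1.2979 + 0.8381i, -1.3748 - 0.7050i, -0.0768 - 1.5431i, 1.2979 - 0.8381i


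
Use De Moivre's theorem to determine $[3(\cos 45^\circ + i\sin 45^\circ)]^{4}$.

By De Moivre: z^n = r^n(cos(nθ) + i sin(nθ))
= 3^4(cos(4*45°) + i sin(4*45°))
= 81(cos 180° + i sin 180°)
= -81


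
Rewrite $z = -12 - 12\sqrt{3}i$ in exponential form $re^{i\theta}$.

r = |z| = sqrt((-12)^2 + (-12*sqrt(3))^2) = sqrt(144 + 432) = sqrt(576) = 24
θ = arctan(b/a) = arctan(-20.7846/-12) (quadrant-adjusted) = -120° = -2π/3
z = 24e^(-i*2π/3)


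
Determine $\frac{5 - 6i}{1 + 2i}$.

Multiply numerator and denominator by conjugate (1 - 2i):
= (5 - 6i)(1 - 2i) / (1^2 + 2^2)
= (-7 - 16i) / 5
= -7/5 - (16/5)i


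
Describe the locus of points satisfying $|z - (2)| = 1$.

|z - z0| = r describes a circle centered at z0 with radius r
Here z0 = 2 and r = 1
Locus: Circle centered at (2, 0) with radius 1


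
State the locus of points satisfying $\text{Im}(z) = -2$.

Im(z) = y where z = x + yi; the equation y = -2 is satisfied by all points with that y-coordinate
Locus: Horizontal line y = -2


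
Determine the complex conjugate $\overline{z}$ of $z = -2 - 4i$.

If z = a + bi, then conjugate(z) = a - bi
conjugate(-2 - 4i) = -2 + 4i


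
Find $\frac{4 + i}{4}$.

Divisor is real, so divide each part by 4:
= 1 + (1/4)i


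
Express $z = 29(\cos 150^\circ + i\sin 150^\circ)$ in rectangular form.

a = r cos θ = 29 * -sqrt(3)/2 = -29*sqrt(3)/2
b = r sin θ = 29 * 1/2 = 29/2
z = -29*sqrt(3)/2 + (29/2)i


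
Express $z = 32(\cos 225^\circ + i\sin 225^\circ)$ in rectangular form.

a = r cos θ = 32 * -sqrt(2)/2 = -16*sqrt(2)
b = r sin θ = 32 * -sqrt(2)/2 = -16*sqrt(2)
z = -16*sqrt(2) - 16*sqrt(2)i


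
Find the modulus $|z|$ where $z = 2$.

|z| = sqrt(a^2 + b^2) = sqrt(2^2 + 0^2) = sqrt(4) = 2


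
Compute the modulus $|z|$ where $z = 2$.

|z| = sqrt(a^2 + b^2) = sqrt(2^2 + 0^2) = sqrt(4) = 2


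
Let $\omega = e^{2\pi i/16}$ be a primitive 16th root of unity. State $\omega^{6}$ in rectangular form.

ω^6 = e^(2πi·6/16) = e^(i·3π/4)
= cos(3π/4) + i sin(3π/4)
= -sqrt(2)/2 + (sqrt(2)/2)i


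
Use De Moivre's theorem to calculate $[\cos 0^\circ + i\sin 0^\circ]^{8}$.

By De Moivre: z^n = r^n(cos(nθ) + i sin(nθ))
= 1^8(cos(8*0°) + i sin(8*0°))
= 1(cos 0° + i sin 0°)
= 1


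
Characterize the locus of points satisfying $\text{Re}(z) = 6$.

Re(z) = x where z = x + yi; the equation x = 6 is satisfied by all points with that x-coordinate
Locus: Vertical line x = 6


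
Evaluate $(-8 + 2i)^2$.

(a + bi)^2 = a^2 - b^2 + 2abi
= (-8)^2 - 2^2 + 2*(-8)*2i
= 60 - 32i


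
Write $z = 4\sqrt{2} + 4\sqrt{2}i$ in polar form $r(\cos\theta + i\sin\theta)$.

r = |z| = sqrt(a^2 + b^2) = sqrt((4*sqrt(2))^2 + (4*sqrt(2))^2) = sqrt(32 + 32) = sqrt(64) = 8
θ = arctan(b/a) = arctan(5.6569/5.6569) (quadrant-adjusted) = 45°
z = 8(cos 45° + i sin 45°)


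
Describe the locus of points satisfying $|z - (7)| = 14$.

|z - z0| = r describes a circle centered at z0 with radius r
Here z0 = 7 and r = 14
Locus: Circle centered at (7, 0) with radius 14


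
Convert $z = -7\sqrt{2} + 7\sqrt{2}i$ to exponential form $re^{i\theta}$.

r = |z| = sqrt((-7*sqrt(2))^2 + (7*sqrt(2))^2) = sqrt(98 + 98) = sqrt(196) = 14
θ = arctan(b/a) = arctan(9.8995/-9.8995) (quadrant-adjusted) = 135° = 3π/4
z = 14e^(i*3π/4)


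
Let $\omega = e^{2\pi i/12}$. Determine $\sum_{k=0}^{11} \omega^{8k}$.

Let ζ = ω^8 = e^(2πi·8/12). Since 12 ∤ 8, ζ ≠ 1.
Sum = Σ_{k=0}^{11} ζ^k = (ζ^12 - 1)/(ζ - 1) = (ω^{8·12} - 1)/(ζ - 1) = (1 - 1)/(ζ - 1) = 0


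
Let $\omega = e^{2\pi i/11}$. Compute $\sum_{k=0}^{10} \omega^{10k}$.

Let ζ = ω^10 = e^(2πi·10/11). Since 11 ∤ 10, ζ ≠ 1.
Sum = Σ_{k=0}^{10} ζ^k = (ζ^11 - 1)/(ζ - 1) = (ω^{10·11} - 1)/(ζ - 1) = (1 - 1)/(ζ - 1) = 0


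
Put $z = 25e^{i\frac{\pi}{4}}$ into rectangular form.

a = r cos θ = 25 * sqrt(2)/2 = 25*sqrt(2)/2
b = r sin θ = 25 * sqrt(2)/2 = 25*sqrt(2)/2
z = 25*sqrt(2)/2 + (25*sqrt(2)/2)i


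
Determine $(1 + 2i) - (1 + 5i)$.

(1 - 1) + (2 - 5)i = -3i


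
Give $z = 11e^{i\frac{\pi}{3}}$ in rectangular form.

a = r cos θ = 11 * 1/2 = 11/2
b = r sin θ = 11 * sqrt(3)/2 = 11*sqrt(3)/2
z = 11/2 + (11*sqrt(3)/2)i


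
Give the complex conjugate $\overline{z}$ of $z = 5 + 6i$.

If z = a + bi, then conjugate(z) = a - bi
conjugate(5 + 6i) = 5 - 6i


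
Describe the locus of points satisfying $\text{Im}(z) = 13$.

Im(z) = y where z = x + yi; the equation y = 13 is satisfied by all points with that y-coordinate
Locus: Horizontal line y = 13


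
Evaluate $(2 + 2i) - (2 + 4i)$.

(2 - 2) + (2 - 4)i = -2i


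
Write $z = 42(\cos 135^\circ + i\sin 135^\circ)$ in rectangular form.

a = r cos θ = 42 * -sqrt(2)/2 = -21*sqrt(2)
b = r sin θ = 42 * sqrt(2)/2 = 21*sqrt(2)
z = -21*sqrt(2) + 21*sqrt(2)i


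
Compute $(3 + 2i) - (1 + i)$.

(3 - 1) + (2 - 1)i = 2 + i


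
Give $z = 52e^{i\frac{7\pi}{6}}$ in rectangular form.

a = r cos θ = 52 * -sqrt(3)/2 = -26*sqrt(3)
b = r sin θ = 52 * -1/2 = -26
z = -26*sqrt(3) - 26i


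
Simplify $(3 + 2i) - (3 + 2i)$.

(3 - 3) + (2 - 2)i = 0


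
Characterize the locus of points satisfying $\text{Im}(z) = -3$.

Im(z) = y where z = x + yi; the equation y = -3 is satisfied by all points with that y-coordinate
Locus: Horizontal line y = -3


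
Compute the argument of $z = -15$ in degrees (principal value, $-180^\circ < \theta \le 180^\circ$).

b = 0 and a < 0, so z lies on the negative real axis: θ = 180°


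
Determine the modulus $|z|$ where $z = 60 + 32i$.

|z| = sqrt(a^2 + b^2) = sqrt(60^2 + 32^2) = sqrt(4624) = 68


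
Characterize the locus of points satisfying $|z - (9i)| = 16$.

|z - z0| = r describes a circle centered at z0 with radius r
Here z0 = 9i and r = 16
Locus: Circle centered at (0, 9) with radius 16


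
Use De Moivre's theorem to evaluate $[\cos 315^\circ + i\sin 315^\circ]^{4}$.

By De Moivre: z^n = r^n(cos(nθ) + i sin(nθ))
= 1^4(cos(4*315°) + i sin(4*315°))
= 1(cos 180° + i sin 180°)
= -1


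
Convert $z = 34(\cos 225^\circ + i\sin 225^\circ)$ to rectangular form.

a = r cos θ = 34 * -sqrt(2)/2 = -17*sqrt(2)
b = r sin θ = 34 * -sqrt(2)/2 = -17*sqrt(2)
z = -17*sqrt(2) - 17*sqrt(2)i


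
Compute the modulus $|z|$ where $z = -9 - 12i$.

|z| = sqrt(a^2 + b^2) = sqrt((-9)^2 + (-12)^2) = sqrt(225) = 15


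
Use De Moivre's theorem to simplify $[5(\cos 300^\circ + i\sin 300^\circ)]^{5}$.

By De Moivre: z^n = r^n(cos(nθ) + i sin(nθ))
= 5^5(cos(5*300°) + i sin(5*300°))
= 3125(cos 60° + i sin 60°)
= 3125/2 + (3125*sqrt(3)/2)i


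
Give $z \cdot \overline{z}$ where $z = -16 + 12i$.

z * conjugate(z) = |z|^2 = a^2 + b^2
= (-16)^2 + 12^2 = 400


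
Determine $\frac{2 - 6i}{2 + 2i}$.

Multiply numerator and denominator by conjugate (2 - 2i):
= (2 - 6i)(2 - 2i) / (2^2 + 2^2)
= (-8 - 16i) / 8
= -1 - 2i


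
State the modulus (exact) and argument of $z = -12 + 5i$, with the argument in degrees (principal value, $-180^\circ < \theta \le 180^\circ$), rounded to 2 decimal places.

|z| = sqrt((-12)^2 + 5^2) = 13
arg(z) = arctan(b/a) = arctan(5/-12) (quadrant-adjusted) = 157.38°


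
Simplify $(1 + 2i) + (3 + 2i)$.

(1 + 3) + (2 + 2)i = 4 + 4i


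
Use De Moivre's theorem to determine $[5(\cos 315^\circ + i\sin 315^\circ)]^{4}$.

By De Moivre: z^n = r^n(cos(nθ) + i sin(nθ))
= 5^4(cos(4*315°) + i sin(4*315°))
= 625(cos 180° + i sin 180°)
= -625


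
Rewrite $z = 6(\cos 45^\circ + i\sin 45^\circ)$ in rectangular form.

a = r cos θ = 6 * sqrt(2)/2 = 3*sqrt(2)
b = r sin θ = 6 * sqrt(2)/2 = 3*sqrt(2)
z = 3*sqrt(2) + 3*sqrt(2)i


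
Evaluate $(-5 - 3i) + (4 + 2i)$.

(-5 + 4) + (-3 + 2)i = -1 - i


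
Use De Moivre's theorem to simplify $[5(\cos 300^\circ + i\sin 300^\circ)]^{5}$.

By De Moivre: z^n = r^n(cos(nθ) + i sin(nθ))
= 5^5(cos(5*300°) + i sin(5*300°))
= 3125(cos 60° + i sin 60°)
= 3125/2 + (3125*sqrt(3)/2)i


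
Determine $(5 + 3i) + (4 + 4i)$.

(5 + 4) + (3 + 4)i = 9 + 7i


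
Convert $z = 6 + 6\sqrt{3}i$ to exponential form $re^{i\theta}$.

r = |z| = sqrt((6)^2 + (6*sqrt(3))^2) = sqrt(36 + 108) = sqrt(144) = 12
θ = arctan(b/a) = arctan(10.3923/6) (quadrant-adjusted) = 60° = π/3
z = 12e^(i*π/3)


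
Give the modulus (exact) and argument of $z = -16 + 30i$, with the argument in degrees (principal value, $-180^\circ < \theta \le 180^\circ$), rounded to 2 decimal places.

|z| = sqrt((-16)^2 + 30^2) = 34
arg(z) = arctan(b/a) = arctan(30/-16) (quadrant-adjusted) = 118.07°


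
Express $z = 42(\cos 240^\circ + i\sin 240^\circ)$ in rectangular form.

a = r cos θ = 42 * -1/2 = -21
b = r sin θ = 42 * -sqrt(3)/2 = -21*sqrt(3)
z = -21 - 21*sqrt(3)i


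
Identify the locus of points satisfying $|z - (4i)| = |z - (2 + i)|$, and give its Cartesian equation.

|z - z1| = |z - z2| means z is equidistant from z1 and z2,
i.e. the perpendicular bisector of the segment from (0, 4) to (2, 1) (midpoint (1, 5/2)).
With z = x + yi, square both sides:
(x - 0)^2 + (y - 4)^2 = (x - 2)^2 + (y - 1)^2
The x^2 and y^2 terms cancel: 4x + (-6)y = 5 - 16 = -11
Simplify: 4x - 6y = -11
Locus: Perpendicular bisector of the segment from (0, 4) to (2, 1): the line 4x - 6y = -11


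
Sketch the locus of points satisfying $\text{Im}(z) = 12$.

Im(z) = y where z = x + yi; the equation y = 12 is satisfied by all points with that y-coordinate
Locus: Horizontal line y = 12


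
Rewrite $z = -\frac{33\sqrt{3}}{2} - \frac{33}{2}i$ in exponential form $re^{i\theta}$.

r = |z| = sqrt((-33*sqrt(3)/2)^2 + (-33/2)^2) = sqrt(3267/4 + 1089/4) = sqrt(1089) = 33
θ = arctan(b/a) = arctan(-16.5/-28.5788) (quadrant-adjusted) = 210° = 7π/6
z = 33e^(i*7π/6)


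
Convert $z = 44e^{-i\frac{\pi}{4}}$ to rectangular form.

a = r cos θ = 44 * sqrt(2)/2 = 22*sqrt(2)
b = r sin θ = 44 * -sqrt(2)/2 = -22*sqrt(2)
z = 22*sqrt(2) - 22*sqrt(2)i


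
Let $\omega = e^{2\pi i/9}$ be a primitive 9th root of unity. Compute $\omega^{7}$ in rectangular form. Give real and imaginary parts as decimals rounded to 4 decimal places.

ω^7 = e^(2πi·7/9) = e^(i·14π/9)
= cos(14π/9) + i sin(14π/9)
= 0.1736 - 0.9848i


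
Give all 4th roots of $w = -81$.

|w| = 81, arg(w) = 180°
Root modulus = 81^(1/4) = 3
Root arguments: θ_k = (180° + 360°k)/4 for k = 0, 1, ..., 3
Roots: 3*sqrt(2)/2 + (3*sqrt(2)/2)i, -3*sqrt(2)/2 + (3*sqrt(2)/2)i, -3*sqrt(2)/2 - (3*sqrt(2)/2)i, 3*sqrt(2)/2 - (3*sqrt(2)/2)i


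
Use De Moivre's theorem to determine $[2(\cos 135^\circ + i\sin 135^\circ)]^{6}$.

By De Moivre: z^n = r^n(cos(nθ) + i sin(nθ))
= 2^6(cos(6*135°) + i sin(6*135°))
= 64(cos 90° + i sin 90°)
= 64i


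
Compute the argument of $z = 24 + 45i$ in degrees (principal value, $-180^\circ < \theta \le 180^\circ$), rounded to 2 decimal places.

θ = arctan(b/a) = arctan(45/24) (quadrant-adjusted) = 61.93°


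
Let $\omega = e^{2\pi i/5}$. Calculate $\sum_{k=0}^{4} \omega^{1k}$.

Let ζ = ω^1 = e^(2πi·1/5). Since 5 ∤ 1, ζ ≠ 1.
Sum = Σ_{k=0}^{4} ζ^k = (ζ^5 - 1)/(ζ - 1) = (ω^{1·5} - 1)/(ζ - 1) = (1 - 1)/(ζ - 1) = 0


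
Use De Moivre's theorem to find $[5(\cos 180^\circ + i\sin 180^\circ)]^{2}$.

By De Moivre: z^n = r^n(cos(nθ) + i sin(nθ))
= 5^2(cos(2*180°) + i sin(2*180°))
= 25(cos 0° + i sin 0°)
= 25


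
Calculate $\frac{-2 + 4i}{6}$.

Divisor is real, so divide each part by 6:
= -1/3 + (2/3)i


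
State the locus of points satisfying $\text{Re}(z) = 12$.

Re(z) = x where z = x + yi; the equation x = 12 is satisfied by all points with that x-coordinate
Locus: Vertical line x = 12


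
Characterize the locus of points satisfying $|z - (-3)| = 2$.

|z - z0| = r describes a circle centered at z0 with radius r
Here z0 = -3 and r = 2
Locus: Circle centered at (-3, 0) with radius 2


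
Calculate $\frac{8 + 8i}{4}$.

Divisor is real, so divide each part by 4:
= 2 + 2i


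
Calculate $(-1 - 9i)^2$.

(a + bi)^2 = a^2 - b^2 + 2abi
= (-1)^2 - (-9)^2 + 2*(-1)*(-9)i
= -80 + 18i


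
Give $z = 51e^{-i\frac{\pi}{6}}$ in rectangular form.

a = r cos θ = 51 * sqrt(3)/2 = 51*sqrt(3)/2
b = r sin θ = 51 * -1/2 = -51/2
z = 51*sqrt(3)/2 - (51/2)i


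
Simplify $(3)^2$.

(a + bi)^2 = a^2 - b^2 + 2abi
= 3^2 - 0^2 + 2*3*0i
= 9


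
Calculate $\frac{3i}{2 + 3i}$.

Multiply numerator and denominator by conjugate (2 - 3i):
= (3i)(2 - 3i) / (2^2 + 3^2)
= (9 + 6i) / 13
= 9/13 + (6/13)i


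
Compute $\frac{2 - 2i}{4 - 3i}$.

Multiply numerator and denominator by conjugate (4 + 3i):
= (2 - 2i)(4 + 3i) / (4^2 + (-3)^2)
= (14 - 2i) / 25
= 14/25 - (2/25)i


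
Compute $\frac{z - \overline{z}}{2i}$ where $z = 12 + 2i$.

z - conjugate(z) = 2bi
(z - conjugate(z))/(2i) = 2bi/(2i) = b = 2


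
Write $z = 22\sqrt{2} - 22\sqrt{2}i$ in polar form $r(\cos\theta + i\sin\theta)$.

r = |z| = sqrt(a^2 + b^2) = sqrt((22*sqrt(2))^2 + (-22*sqrt(2))^2) = sqrt(968 + 968) = sqrt(1936) = 44
θ = arctan(b/a) = arctan(-31.1127/31.1127) (quadrant-adjusted) = 315°
z = 44(cos 315° + i sin 315°)


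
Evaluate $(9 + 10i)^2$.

(a + bi)^2 = a^2 - b^2 + 2abi
= 9^2 - 10^2 + 2*9*10i
= -19 + 180i


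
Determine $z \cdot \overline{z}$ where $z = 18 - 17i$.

z * conjugate(z) = |z|^2 = a^2 + b^2
= 18^2 + (-17)^2 = 613


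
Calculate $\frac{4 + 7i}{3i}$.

Multiply numerator and denominator by conjugate (-3i):
= (4 + 7i)(-3i) / (0^2 + 3^2)
= (21 - 12i) / 9
Divide through by 3: (7 - 4i) / 3
= 7/3 - (4/3)i


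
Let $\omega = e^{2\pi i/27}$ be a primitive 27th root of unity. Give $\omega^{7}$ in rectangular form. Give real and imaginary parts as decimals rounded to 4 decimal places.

ω^7 = e^(2πi·7/27) = e^(i·14π/27)
= cos(14π/27) + i sin(14π/27)
= -0.0581 + 0.9983i


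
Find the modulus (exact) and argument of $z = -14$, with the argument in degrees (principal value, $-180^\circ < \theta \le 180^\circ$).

|z| = sqrt((-14)^2 + 0^2) = 14
b = 0 and a < 0, so z lies on the negative real axis: arg(z) = 180°


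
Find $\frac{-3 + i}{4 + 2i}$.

Multiply numerator and denominator by conjugate (4 - 2i):
= (-3 + i)(4 - 2i) / (4^2 + 2^2)
= (-10 + 10i) / 20
Divide through by 10: (-1 + i) / 2
= -1/2 + (1/2)i


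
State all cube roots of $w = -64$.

|w| = 64, arg(w) = 180°
Root modulus = 64^(1/3) = 4
Root arguments: θ_k = (180° + 360°k)/3 for k = 0, 1, ..., 2
Roots: 2 + 2*sqrt(3)i, -4, 2 - 2*sqrt(3)i


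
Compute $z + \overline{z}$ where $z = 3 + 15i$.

z + conjugate(z) = (a + bi) + (a - bi) = 2a
= 2 * 3 = 6


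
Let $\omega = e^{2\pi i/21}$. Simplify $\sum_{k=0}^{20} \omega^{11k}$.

Let ζ = ω^11 = e^(2πi·11/21). Since 21 ∤ 11, ζ ≠ 1.
Sum = Σ_{k=0}^{20} ζ^k = (ζ^21 - 1)/(ζ - 1) = (ω^{11·21} - 1)/(ζ - 1) = (1 - 1)/(ζ - 1) = 0


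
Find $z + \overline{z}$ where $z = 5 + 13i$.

z + conjugate(z) = (a + bi) + (a - bi) = 2a
= 2 * 5 = 10


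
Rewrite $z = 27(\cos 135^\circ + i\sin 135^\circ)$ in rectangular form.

a = r cos θ = 27 * -sqrt(2)/2 = -27*sqrt(2)/2
b = r sin θ = 27 * sqrt(2)/2 = 27*sqrt(2)/2
z = -27*sqrt(2)/2 + (27*sqrt(2)/2)i


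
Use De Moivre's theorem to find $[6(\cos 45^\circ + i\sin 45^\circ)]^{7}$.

By De Moivre: z^n = r^n(cos(nθ) + i sin(nθ))
= 6^7(cos(7*45°) + i sin(7*45°))
= 279936(cos 315° + i sin 315°)
= 139968*sqrt(2) - 139968*sqrt(2)i


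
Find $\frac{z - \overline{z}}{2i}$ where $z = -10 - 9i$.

z - conjugate(z) = 2bi
(z - conjugate(z))/(2i) = 2bi/(2i) = b = -9


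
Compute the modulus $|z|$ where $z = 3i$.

|z| = sqrt(a^2 + b^2) = sqrt(0^2 + 3^2) = sqrt(9) = 3


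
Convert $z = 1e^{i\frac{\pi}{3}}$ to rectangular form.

a = r cos θ = 1 * 1/2 = 1/2
b = r sin θ = 1 * sqrt(3)/2 = sqrt(3)/2
z = 1/2 + (sqrt(3)/2)i


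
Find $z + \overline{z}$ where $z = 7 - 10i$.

z + conjugate(z) = (a + bi) + (a - bi) = 2a
= 2 * 7 = 14


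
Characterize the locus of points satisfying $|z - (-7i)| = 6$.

|z - z0| = r describes a circle centered at z0 with radius r
Here z0 = -7i and r = 6
Locus: Circle centered at (0, -7) with radius 6


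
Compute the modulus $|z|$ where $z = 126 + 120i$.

|z| = sqrt(a^2 + b^2) = sqrt(126^2 + 120^2) = sqrt(30276) = 174


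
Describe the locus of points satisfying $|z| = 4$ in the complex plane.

|z| = 4 means sqrt(x^2 + y^2) = 4
This is a circle of radius 4 centered at the origin


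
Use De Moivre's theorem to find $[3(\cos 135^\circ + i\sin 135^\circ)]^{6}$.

By De Moivre: z^n = r^n(cos(nθ) + i sin(nθ))
= 3^6(cos(6*135°) + i sin(6*135°))
= 729(cos 90° + i sin 90°)
= 729i


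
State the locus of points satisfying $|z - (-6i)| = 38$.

|z - z0| = r describes a circle centered at z0 with radius r
Here z0 = -6i and r = 38
Locus: Circle centered at (0, -6) with radius 38


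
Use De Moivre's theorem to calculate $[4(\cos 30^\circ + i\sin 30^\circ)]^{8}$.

By De Moivre: z^n = r^n(cos(nθ) + i sin(nθ))
= 4^8(cos(8*30°) + i sin(8*30°))
= 65536(cos 240° + i sin 240°)
= -32768 - 32768*sqrt(3)i


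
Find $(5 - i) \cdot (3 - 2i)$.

(a1*a2 - b1*b2) + (a1*b2 + b1*a2)i
= (15 - 2) + (-10 + (-3))i
= 13 - 13i


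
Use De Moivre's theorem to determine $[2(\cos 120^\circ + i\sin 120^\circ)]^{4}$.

By De Moivre: z^n = r^n(cos(nθ) + i sin(nθ))
= 2^4(cos(4*120°) + i sin(4*120°))
= 16(cos 120° + i sin 120°)
= -8 + 8*sqrt(3)i


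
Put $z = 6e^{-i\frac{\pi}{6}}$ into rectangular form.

a = r cos θ = 6 * sqrt(3)/2 = 3*sqrt(3)
b = r sin θ = 6 * -1/2 = -3
z = 3*sqrt(3) - 3i


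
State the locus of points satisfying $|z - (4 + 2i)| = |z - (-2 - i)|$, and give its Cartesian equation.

|z - z1| = |z - z2| means z is equidistant from z1 and z2,
i.e. the perpendicular bisector of the segment from (4, 2) to (-2, -1) (midpoint (1, 1/2)).
With z = x + yi, square both sides:
(x - 4)^2 + (y - 2)^2 = (x - (-2))^2 + (y - (-1))^2
The x^2 and y^2 terms cancel: -12x + (-6)y = 5 - 20 = -15
Simplify: 4x + 2y = 5
Locus: Perpendicular bisector of the segment from (4, 2) to (-2, -1): the line 4x + 2y = 5


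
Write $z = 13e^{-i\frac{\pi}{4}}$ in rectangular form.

a = r cos θ = 13 * sqrt(2)/2 = 13*sqrt(2)/2
b = r sin θ = 13 * -sqrt(2)/2 = -13*sqrt(2)/2
z = 13*sqrt(2)/2 - (13*sqrt(2)/2)i


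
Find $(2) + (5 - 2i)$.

(2 + 5) + (0 + (-2))i = 7 - 2i


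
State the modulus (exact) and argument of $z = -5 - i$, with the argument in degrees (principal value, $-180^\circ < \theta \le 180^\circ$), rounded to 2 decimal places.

|z| = sqrt((-5)^2 + (-1)^2) = sqrt(26)
arg(z) = arctan(b/a) = arctan(-1/-5) (quadrant-adjusted) = -168.69°


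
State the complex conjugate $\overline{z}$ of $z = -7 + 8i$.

If z = a + bi, then conjugate(z) = a - bi
conjugate(-7 + 8i) = -7 - 8i


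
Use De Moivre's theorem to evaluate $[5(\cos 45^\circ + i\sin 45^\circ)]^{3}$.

By De Moivre: z^n = r^n(cos(nθ) + i sin(nθ))
= 5^3(cos(3*45°) + i sin(3*45°))
= 125(cos 135° + i sin 135°)
= -125*sqrt(2)/2 + (125*sqrt(2)/2)i


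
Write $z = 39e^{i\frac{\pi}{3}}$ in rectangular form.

a = r cos θ = 39 * 1/2 = 39/2
b = r sin θ = 39 * sqrt(3)/2 = 39*sqrt(3)/2
z = 39/2 + (39*sqrt(3)/2)i


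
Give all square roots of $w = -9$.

|w| = 9, arg(w) = 180°
Root modulus = 9^(1/2) = 3
Root arguments: θ_k = (180° + 360°k)/2 for k = 0, 1, ..., 1
Roots: 3i, -3i


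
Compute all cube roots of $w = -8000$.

|w| = 8000, arg(w) = 180°
Root modulus = 8000^(1/3) = 20
Root arguments: θ_k = (180° + 360°k)/3 for k = 0, 1, ..., 2
Roots: 10 + 10*sqrt(3)i, -20, 10 - 10*sqrt(3)i


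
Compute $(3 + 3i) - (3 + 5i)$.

(3 - 3) + (3 - 5)i = -2i


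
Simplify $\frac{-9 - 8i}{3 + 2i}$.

Multiply numerator and denominator by conjugate (3 - 2i):
= (-9 - 8i)(3 - 2i) / (3^2 + 2^2)
= (-43 - 6i) / 13
= -43/13 - (6/13)i


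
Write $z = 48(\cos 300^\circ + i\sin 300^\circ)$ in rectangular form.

a = r cos θ = 48 * 1/2 = 24
b = r sin θ = 48 * -sqrt(3)/2 = -24*sqrt(3)
z = 24 - 24*sqrt(3)i


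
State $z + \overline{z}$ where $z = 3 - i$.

z + conjugate(z) = (a + bi) + (a - bi) = 2a
= 2 * 3 = 6


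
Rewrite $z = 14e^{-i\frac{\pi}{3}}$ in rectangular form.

a = r cos θ = 14 * 1/2 = 7
b = r sin θ = 14 * -sqrt(3)/2 = -7*sqrt(3)
z = 7 - 7*sqrt(3)i


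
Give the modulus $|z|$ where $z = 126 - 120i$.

|z| = sqrt(a^2 + b^2) = sqrt(126^2 + (-120)^2) = sqrt(30276) = 174


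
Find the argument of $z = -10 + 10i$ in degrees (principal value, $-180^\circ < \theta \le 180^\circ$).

θ = arctan(b/a) = arctan(10/-10) (quadrant-adjusted) = 135°


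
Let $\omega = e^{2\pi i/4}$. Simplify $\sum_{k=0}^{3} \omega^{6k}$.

Let ζ = ω^6 = e^(2πi·6/4). Since 4 ∤ 6, ζ ≠ 1.
Sum = Σ_{k=0}^{3} ζ^k = (ζ^4 - 1)/(ζ - 1) = (ω^{6·4} - 1)/(ζ - 1) = (1 - 1)/(ζ - 1) = 0


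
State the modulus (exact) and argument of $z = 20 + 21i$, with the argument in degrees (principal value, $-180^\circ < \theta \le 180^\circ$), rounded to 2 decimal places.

|z| = sqrt(20^2 + 21^2) = 29
arg(z) = arctan(b/a) = arctan(21/20) (quadrant-adjusted) = 46.40°


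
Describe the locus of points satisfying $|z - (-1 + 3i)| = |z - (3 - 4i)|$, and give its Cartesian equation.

|z - z1| = |z - z2| means z is equidistant from z1 and z2,
i.e. the perpendicular bisector of the segment from (-1, 3) to (3, -4) (midpoint (1, -1/2)).
With z = x + yi, square both sides:
(x - (-1))^2 + (y - 3)^2 = (x - 3)^2 + (y - (-4))^2
The x^2 and y^2 terms cancel: 8x + (-14)y = 25 - 10 = 15
Simplify: 8x - 14y = 15
Locus: Perpendicular bisector of the segment from (-1, 3) to (3, -4): the line 8x - 14y = 15


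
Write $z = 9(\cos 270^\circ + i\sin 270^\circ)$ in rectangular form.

a = r cos θ = 9 * 0 = 0
b = r sin θ = 9 * -1 = -9
z = -9i


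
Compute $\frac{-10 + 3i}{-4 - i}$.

Multiply numerator and denominator by conjugate (-4 + i):
= (-10 + 3i)(-4 + i) / ((-4)^2 + (-1)^2)
= (37 - 22i) / 17
= 37/17 - (22/17)i


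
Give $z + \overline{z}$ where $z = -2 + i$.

z + conjugate(z) = (a + bi) + (a - bi) = 2a
= 2 * (-2) = -4


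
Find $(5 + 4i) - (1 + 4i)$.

(5 - 1) + (4 - 4)i = 4


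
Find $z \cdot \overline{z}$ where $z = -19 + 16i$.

z * conjugate(z) = |z|^2 = a^2 + b^2
= (-19)^2 + 16^2 = 617


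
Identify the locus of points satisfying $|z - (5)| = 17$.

|z - z0| = r describes a circle centered at z0 with radius r
Here z0 = 5 and r = 17
Locus: Circle centered at (5, 0) with radius 17


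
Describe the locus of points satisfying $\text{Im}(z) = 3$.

Im(z) = y where z = x + yi; the equation y = 3 is satisfied by all points with that y-coordinate
Locus: Horizontal line y = 3


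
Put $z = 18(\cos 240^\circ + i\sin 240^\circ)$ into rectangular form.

a = r cos θ = 18 * -1/2 = -9
b = r sin θ = 18 * -sqrt(3)/2 = -9*sqrt(3)
z = -9 - 9*sqrt(3)i


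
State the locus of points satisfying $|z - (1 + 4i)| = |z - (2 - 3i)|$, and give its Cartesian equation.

|z - z1| = |z - z2| means z is equidistant from z1 and z2,
i.e. the perpendicular bisector of the segment from (1, 4) to (2, -3) (midpoint (3/2, 1/2)).
With z = x + yi, square both sides:
(x - 1)^2 + (y - 4)^2 = (x - 2)^2 + (y - (-3))^2
The x^2 and y^2 terms cancel: 2x + (-14)y = 13 - 17 = -4
Simplify: x - 7y = -2
Locus: Perpendicular bisector of the segment from (1, 4) to (2, -3): the line x - 7y = -2


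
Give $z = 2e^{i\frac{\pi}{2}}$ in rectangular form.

a = r cos θ = 2 * 0 = 0
b = r sin θ = 2 * 1 = 2
z = 2i


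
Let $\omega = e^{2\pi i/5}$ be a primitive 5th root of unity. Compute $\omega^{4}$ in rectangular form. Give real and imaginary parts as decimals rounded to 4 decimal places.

ω^4 = e^(2πi·4/5) = e^(i·8π/5)
= cos(8π/5) + i sin(8π/5)
= 0.3090 - 0.9511i


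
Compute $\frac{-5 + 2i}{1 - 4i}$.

Multiply numerator and denominator by conjugate (1 + 4i):
= (-5 + 2i)(1 + 4i) / (1^2 + (-4)^2)
= (-13 - 18i) / 17
= -13/17 - (18/17)i


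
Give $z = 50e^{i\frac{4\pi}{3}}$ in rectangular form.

a = r cos θ = 50 * -1/2 = -25
b = r sin θ = 50 * -sqrt(3)/2 = -25*sqrt(3)
z = -25 - 25*sqrt(3)i


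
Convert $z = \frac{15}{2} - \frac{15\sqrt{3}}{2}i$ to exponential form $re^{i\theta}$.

r = |z| = sqrt((15/2)^2 + (-15*sqrt(3)/2)^2) = sqrt(225/4 + 675/4) = sqrt(225) = 15
θ = arctan(b/a) = arctan(-12.9904/7.5) (quadrant-adjusted) = -60° = -π/3
z = 15e^(-i*π/3)


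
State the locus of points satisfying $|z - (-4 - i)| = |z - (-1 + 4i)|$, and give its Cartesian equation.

|z - z1| = |z - z2| means z is equidistant from z1 and z2,
i.e. the perpendicular bisector of the segment from (-4, -1) to (-1, 4) (midpoint (-5/2, 3/2)).
With z = x + yi, square both sides:
(x - (-4))^2 + (y - (-1))^2 = (x - (-1))^2 + (y - 4)^2
The x^2 and y^2 terms cancel: 6x + 10y = 17 - 17 = 0
Simplify: 3x + 5y = 0
Locus: Perpendicular bisector of the segment from (-4, -1) to (-1, 4): the line 3x + 5y = 0


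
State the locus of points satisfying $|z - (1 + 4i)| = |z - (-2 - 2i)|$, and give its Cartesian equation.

|z - z1| = |z - z2| means z is equidistant from z1 and z2,
i.e. the perpendicular bisector of the segment from (1, 4) to (-2, -2) (midpoint (-1/2, 1)).
With z = x + yi, square both sides:
(x - 1)^2 + (y - 4)^2 = (x - (-2))^2 + (y - (-2))^2
The x^2 and y^2 terms cancel: -6x + (-12)y = 8 - 17 = -9
Simplify: 2x + 4y = 3
Locus: Perpendicular bisector of the segment from (1, 4) to (-2, -2): the line 2x + 4y = 3


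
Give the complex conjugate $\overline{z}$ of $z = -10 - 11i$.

If z = a + bi, then conjugate(z) = a - bi
conjugate(-10 - 11i) = -10 + 11i


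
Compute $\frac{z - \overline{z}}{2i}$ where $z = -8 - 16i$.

z - conjugate(z) = 2bi
(z - conjugate(z))/(2i) = 2bi/(2i) = b = -16


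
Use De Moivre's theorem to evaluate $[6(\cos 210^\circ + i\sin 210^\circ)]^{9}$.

By De Moivre: z^n = r^n(cos(nθ) + i sin(nθ))
= 6^9(cos(9*210°) + i sin(9*210°))
= 10077696(cos 90° + i sin 90°)
= 10077696i


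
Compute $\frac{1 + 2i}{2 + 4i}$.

Multiply numerator and denominator by conjugate (2 - 4i):
= (1 + 2i)(2 - 4i) / (2^2 + 4^2)
= (10) / 20
Divide through by 10: (1) / 2
= 1/2


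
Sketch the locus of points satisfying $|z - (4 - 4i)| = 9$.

|z - z0| = r describes a circle centered at z0 with radius r
Here z0 = 4 - 4i and r = 9
Locus: Circle centered at (4, -4) with radius 9


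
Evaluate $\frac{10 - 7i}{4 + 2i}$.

Multiply numerator and denominator by conjugate (4 - 2i):
= (10 - 7i)(4 - 2i) / (4^2 + 2^2)
= (26 - 48i) / 20
Divide through by 2: (13 - 24i) / 10
= 13/10 - (12/5)i


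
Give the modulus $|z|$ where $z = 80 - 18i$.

|z| = sqrt(a^2 + b^2) = sqrt(80^2 + (-18)^2) = sqrt(6724) = 82


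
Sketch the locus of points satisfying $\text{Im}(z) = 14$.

Im(z) = y where z = x + yi; the equation y = 14 is satisfied by all points with that y-coordinate
Locus: Horizontal line y = 14


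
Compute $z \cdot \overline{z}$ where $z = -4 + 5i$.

z * conjugate(z) = |z|^2 = a^2 + b^2
= (-4)^2 + 5^2 = 41


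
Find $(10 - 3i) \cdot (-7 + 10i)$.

(a1*a2 - b1*b2) + (a1*b2 + b1*a2)i
= (-70 - (-30)) + (100 + 21)i
= -40 + 121i


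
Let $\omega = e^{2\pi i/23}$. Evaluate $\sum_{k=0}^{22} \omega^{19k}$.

Let ζ = ω^19 = e^(2πi·19/23). Since 23 ∤ 19, ζ ≠ 1.
Sum = Σ_{k=0}^{22} ζ^k = (ζ^23 - 1)/(ζ - 1) = (ω^{19·23} - 1)/(ζ - 1) = (1 - 1)/(ζ - 1) = 0


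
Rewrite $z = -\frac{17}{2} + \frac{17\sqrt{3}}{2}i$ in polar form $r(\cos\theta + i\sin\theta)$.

r = |z| = sqrt(a^2 + b^2) = sqrt((-17/2)^2 + (17*sqrt(3)/2)^2) = sqrt(289/4 + 867/4) = sqrt(289) = 17
θ = arctan(b/a) = arctan(14.7224/-8.5) (quadrant-adjusted) = 120°
z = 17(cos 120° + i sin 120°)


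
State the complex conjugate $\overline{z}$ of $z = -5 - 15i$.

If z = a + bi, then conjugate(z) = a - bi
conjugate(-5 - 15i) = -5 + 15i


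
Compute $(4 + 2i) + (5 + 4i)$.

(4 + 5) + (2 + 4)i = 9 + 6i


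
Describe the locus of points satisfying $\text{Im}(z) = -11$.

Im(z) = y where z = x + yi; the equation y = -11 is satisfied by all points with that y-coordinate
Locus: Horizontal line y = -11


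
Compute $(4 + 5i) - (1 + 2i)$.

(4 - 1) + (5 - 2)i = 3 + 3i


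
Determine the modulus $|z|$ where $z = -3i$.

|z| = sqrt(a^2 + b^2) = sqrt(0^2 + (-3)^2) = sqrt(9) = 3


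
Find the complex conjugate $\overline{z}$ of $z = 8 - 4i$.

If z = a + bi, then conjugate(z) = a - bi
conjugate(8 - 4i) = 8 + 4i


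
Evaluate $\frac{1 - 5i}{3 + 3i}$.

Multiply numerator and denominator by conjugate (3 - 3i):
= (1 - 5i)(3 - 3i) / (3^2 + 3^2)
= (-12 - 18i) / 18
Divide through by 6: (-2 - 3i) / 3
= -2/3 - i


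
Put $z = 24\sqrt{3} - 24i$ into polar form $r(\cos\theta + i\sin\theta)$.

r = |z| = sqrt(a^2 + b^2) = sqrt((24*sqrt(3))^2 + (-24)^2) = sqrt(1728 + 576) = sqrt(2304) = 48
θ = arctan(b/a) = arctan(-24/41.5692) (quadrant-adjusted) = 330°
z = 48(cos 330° + i sin 330°)


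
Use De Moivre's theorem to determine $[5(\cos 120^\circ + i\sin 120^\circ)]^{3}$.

By De Moivre: z^n = r^n(cos(nθ) + i sin(nθ))
= 5^3(cos(3*120°) + i sin(3*120°))
= 125(cos 0° + i sin 0°)
= 125


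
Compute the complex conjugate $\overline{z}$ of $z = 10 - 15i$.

If z = a + bi, then conjugate(z) = a - bi
conjugate(10 - 15i) = 10 + 15i


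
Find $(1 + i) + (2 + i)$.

(1 + 2) + (1 + 1)i = 3 + 2i


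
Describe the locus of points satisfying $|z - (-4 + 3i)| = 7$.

|z - z0| = r describes a circle centered at z0 with radius r
Here z0 = -4 + 3i and r = 7
Locus: Circle centered at (-4, 3) with radius 7


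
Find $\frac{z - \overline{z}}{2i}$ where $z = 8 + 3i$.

z - conjugate(z) = 2bi
(z - conjugate(z))/(2i) = 2bi/(2i) = b = 3


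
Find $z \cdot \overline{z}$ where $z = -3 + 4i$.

z * conjugate(z) = |z|^2 = a^2 + b^2
= (-3)^2 + 4^2 = 25


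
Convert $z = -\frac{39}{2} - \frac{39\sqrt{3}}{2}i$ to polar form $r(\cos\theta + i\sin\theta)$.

r = |z| = sqrt(a^2 + b^2) = sqrt((-39/2)^2 + (-39*sqrt(3)/2)^2) = sqrt(1521/4 + 4563/4) = sqrt(1521) = 39
θ = arctan(b/a) = arctan(-33.775/-19.5) (quadrant-adjusted) = 240°
z = 39(cos 240° + i sin 240°)


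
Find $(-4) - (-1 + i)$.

(-4 - (-1)) + (0 - 1)i = -3 - i


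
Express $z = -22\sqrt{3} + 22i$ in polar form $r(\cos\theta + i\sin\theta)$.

r = |z| = sqrt(a^2 + b^2) = sqrt((-22*sqrt(3))^2 + (22)^2) = sqrt(1452 + 484) = sqrt(1936) = 44
θ = arctan(b/a) = arctan(22/-38.1051) (quadrant-adjusted) = 150°
z = 44(cos 150° + i sin 150°)


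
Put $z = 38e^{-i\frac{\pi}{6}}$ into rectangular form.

a = r cos θ = 38 * sqrt(3)/2 = 19*sqrt(3)
b = r sin θ = 38 * -1/2 = -19
z = 19*sqrt(3) - 19i


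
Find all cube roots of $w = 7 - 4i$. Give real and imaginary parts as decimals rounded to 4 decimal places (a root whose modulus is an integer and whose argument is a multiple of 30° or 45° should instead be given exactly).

|w| = sqrt(65) ≈ 8.062258, arg(w) ≈ 330.255119°
Root modulus = sqrt(65)^(1/3) ≈ 2.005175
Root arguments: θ_k = (arg(w) + 360°k)/3 for k = 0, 1, ..., 2
Compute each root as (root modulus)(cos θ_k + i sin θ_k) using full-precision intermediates, then round to 4 decimal places.
Roots: -0.6886 + 1.8832i, -1.2866 - 1.5380i, 1.9752 - 0.3453i


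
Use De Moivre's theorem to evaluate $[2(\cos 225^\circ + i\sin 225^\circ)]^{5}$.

By De Moivre: z^n = r^n(cos(nθ) + i sin(nθ))
= 2^5(cos(5*225°) + i sin(5*225°))
= 32(cos 45° + i sin 45°)
= 16*sqrt(2) + 16*sqrt(2)i


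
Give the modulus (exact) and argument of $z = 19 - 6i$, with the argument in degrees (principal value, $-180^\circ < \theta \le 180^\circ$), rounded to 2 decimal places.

|z| = sqrt(19^2 + (-6)^2) = sqrt(397)
arg(z) = arctan(b/a) = arctan(-6/19) (quadrant-adjusted) = -17.53°


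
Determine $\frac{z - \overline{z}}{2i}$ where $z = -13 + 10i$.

z - conjugate(z) = 2bi
(z - conjugate(z))/(2i) = 2bi/(2i) = b = 10


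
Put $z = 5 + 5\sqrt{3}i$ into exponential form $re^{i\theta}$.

r = |z| = sqrt((5)^2 + (5*sqrt(3))^2) = sqrt(25 + 75) = sqrt(100) = 10
θ = arctan(b/a) = arctan(8.6603/5) (quadrant-adjusted) = 60° = π/3
z = 10e^(i*π/3)


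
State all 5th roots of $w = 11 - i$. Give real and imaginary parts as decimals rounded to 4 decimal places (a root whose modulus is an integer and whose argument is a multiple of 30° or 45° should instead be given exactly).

|w| = sqrt(122) ≈ 11.045361, arg(w) ≈ 354.805571°
Root modulus = sqrt(122)^(1/5) ≈ 1.616724
Root arguments: θ_k = (arg(w) + 360°k)/5 for k = 0, 1, ..., 4
Compute each root as (root modulus)(cos θ_k + i sin θ_k) using full-precision intermediates, then round to 4 decimal places.
Roots: 0.5274 + 1.5283i, -1.2905 + 0.9738i, -1.3250 - 0.9264i, 0.4716 - 1.5464i, 1.6165 - 0.0293i


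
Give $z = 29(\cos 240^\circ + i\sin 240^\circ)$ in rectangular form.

a = r cos θ = 29 * -1/2 = -29/2
b = r sin θ = 29 * -sqrt(3)/2 = -29*sqrt(3)/2
z = -29/2 - (29*sqrt(3)/2)i


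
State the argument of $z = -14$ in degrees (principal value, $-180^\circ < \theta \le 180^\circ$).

b = 0 and a < 0, so z lies on the negative real axis: θ = 180°


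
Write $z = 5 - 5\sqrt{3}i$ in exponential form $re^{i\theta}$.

r = |z| = sqrt((5)^2 + (-5*sqrt(3))^2) = sqrt(25 + 75) = sqrt(100) = 10
θ = arctan(b/a) = arctan(-8.6603/5) (quadrant-adjusted) = -60° = -π/3
z = 10e^(-i*π/3)


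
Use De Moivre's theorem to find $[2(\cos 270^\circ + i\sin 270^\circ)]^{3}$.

By De Moivre: z^n = r^n(cos(nθ) + i sin(nθ))
= 2^3(cos(3*270°) + i sin(3*270°))
= 8(cos 90° + i sin 90°)
= 8i


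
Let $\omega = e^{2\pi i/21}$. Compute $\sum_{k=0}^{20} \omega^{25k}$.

Let ζ = ω^25 = e^(2πi·25/21). Since 21 ∤ 25, ζ ≠ 1.
Sum = Σ_{k=0}^{20} ζ^k = (ζ^21 - 1)/(ζ - 1) = (ω^{25·21} - 1)/(ζ - 1) = (1 - 1)/(ζ - 1) = 0


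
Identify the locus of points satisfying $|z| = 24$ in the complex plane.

|z| = 24 means sqrt(x^2 + y^2) = 24
This is a circle of radius 24 centered at the origin


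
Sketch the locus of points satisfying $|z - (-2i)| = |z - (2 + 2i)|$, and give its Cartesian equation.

|z - z1| = |z - z2| means z is equidistant from z1 and z2,
i.e. the perpendicular bisector of the segment from (0, -2) to (2, 2) (midpoint (1, 0)).
With z = x + yi, square both sides:
(x - 0)^2 + (y - (-2))^2 = (x - 2)^2 + (y - 2)^2
The x^2 and y^2 terms cancel: 4x + 8y = 8 - 4 = 4
Simplify: x + 2y = 1
Locus: Perpendicular bisector of the segment from (0, -2) to (2, 2): the line x + 2y = 1


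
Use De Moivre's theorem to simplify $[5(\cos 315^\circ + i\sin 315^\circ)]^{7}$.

By De Moivre: z^n = r^n(cos(nθ) + i sin(nθ))
= 5^7(cos(7*315°) + i sin(7*315°))
= 78125(cos 45° + i sin 45°)
= 78125*sqrt(2)/2 + (78125*sqrt(2)/2)i


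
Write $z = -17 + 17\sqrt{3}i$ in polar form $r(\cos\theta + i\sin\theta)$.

r = |z| = sqrt(a^2 + b^2) = sqrt((-17)^2 + (17*sqrt(3))^2) = sqrt(289 + 867) = sqrt(1156) = 34
θ = arctan(b/a) = arctan(29.4449/-17) (quadrant-adjusted) = 120°
z = 34(cos 120° + i sin 120°)


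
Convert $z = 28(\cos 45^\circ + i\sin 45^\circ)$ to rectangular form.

a = r cos θ = 28 * sqrt(2)/2 = 14*sqrt(2)
b = r sin θ = 28 * sqrt(2)/2 = 14*sqrt(2)
z = 14*sqrt(2) + 14*sqrt(2)i


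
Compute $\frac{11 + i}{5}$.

Divisor is real, so divide each part by 5:
= 11/5 + (1/5)i


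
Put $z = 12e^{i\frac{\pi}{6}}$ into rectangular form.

a = r cos θ = 12 * sqrt(3)/2 = 6*sqrt(3)
b = r sin θ = 12 * 1/2 = 6
z = 6*sqrt(3) + 6i


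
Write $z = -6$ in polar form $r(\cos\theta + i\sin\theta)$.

r = |z| = sqrt(a^2 + b^2) = sqrt((-6)^2 + (0)^2) = sqrt(36 + 0) = sqrt(36) = 6
b = 0 and a < 0, so z lies on the negative real axis: θ = 180°
z = 6(cos 180° + i sin 180°)


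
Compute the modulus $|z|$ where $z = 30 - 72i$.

|z| = sqrt(a^2 + b^2) = sqrt(30^2 + (-72)^2) = sqrt(6084) = 78


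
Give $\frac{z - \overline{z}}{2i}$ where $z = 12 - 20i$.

z - conjugate(z) = 2bi
(z - conjugate(z))/(2i) = 2bi/(2i) = b = -20
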